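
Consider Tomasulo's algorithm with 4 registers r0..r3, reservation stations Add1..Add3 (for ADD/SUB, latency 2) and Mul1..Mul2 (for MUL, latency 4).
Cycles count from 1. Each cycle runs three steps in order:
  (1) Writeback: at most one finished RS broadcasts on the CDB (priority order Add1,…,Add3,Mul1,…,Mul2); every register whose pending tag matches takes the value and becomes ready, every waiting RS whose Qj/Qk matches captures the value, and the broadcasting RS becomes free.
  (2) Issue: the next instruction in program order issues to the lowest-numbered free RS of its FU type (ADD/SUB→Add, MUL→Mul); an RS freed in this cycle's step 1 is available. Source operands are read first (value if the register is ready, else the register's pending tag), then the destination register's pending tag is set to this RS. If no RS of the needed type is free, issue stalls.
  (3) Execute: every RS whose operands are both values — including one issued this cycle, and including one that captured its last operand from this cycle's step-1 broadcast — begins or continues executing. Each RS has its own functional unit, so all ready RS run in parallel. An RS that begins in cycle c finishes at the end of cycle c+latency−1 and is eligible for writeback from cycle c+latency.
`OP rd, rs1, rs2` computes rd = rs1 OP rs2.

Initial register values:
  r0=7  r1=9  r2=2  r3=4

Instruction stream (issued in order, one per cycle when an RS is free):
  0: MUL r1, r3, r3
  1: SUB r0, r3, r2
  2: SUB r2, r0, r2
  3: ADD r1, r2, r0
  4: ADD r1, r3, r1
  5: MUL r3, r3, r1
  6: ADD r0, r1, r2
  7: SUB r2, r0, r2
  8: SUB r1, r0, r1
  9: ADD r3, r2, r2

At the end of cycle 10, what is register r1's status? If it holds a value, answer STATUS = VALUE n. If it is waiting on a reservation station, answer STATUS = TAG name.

STATUS = TAG Add3

cycle 1: issue MUL r1<-Mul1 // r0:7,r1:Mul1,r2:2,r3:4
cycle 2: issue SUB r0<-Add1 // r0:Add1,r1:Mul1,r2:2,r3:4
cycle 3: issue SUB r2<-Add2 // r0:Add1,r1:Mul1,r2:Add2,r3:4
cycle 4: CDB Add1=2; issue ADD r1<-Add1 // r0:2,r1:Add1,r2:Add2,r3:4
cycle 5: CDB Mul1=16; issue ADD r1<-Add3 // r0:2,r1:Add3,r2:Add2,r3:4
cycle 6: CDB Add2=0; issue MUL r3<-Mul1 // r0:2,r1:Add3,r2:0,r3:Mul1
cycle 7: issue ADD r0<-Add2 // r0:Add2,r1:Add3,r2:0,r3:Mul1
cycle 8: CDB Add1=2; issue SUB r2<-Add1 // r0:Add2,r1:Add3,r2:Add1,r3:Mul1
cycle 9: stall // r0:Add2,r1:Add3,r2:Add1,r3:Mul1
cycle 10: CDB Add3=6; issue SUB r1<-Add3 // r0:Add2,r1:Add3,r2:Add1,r3:Mul1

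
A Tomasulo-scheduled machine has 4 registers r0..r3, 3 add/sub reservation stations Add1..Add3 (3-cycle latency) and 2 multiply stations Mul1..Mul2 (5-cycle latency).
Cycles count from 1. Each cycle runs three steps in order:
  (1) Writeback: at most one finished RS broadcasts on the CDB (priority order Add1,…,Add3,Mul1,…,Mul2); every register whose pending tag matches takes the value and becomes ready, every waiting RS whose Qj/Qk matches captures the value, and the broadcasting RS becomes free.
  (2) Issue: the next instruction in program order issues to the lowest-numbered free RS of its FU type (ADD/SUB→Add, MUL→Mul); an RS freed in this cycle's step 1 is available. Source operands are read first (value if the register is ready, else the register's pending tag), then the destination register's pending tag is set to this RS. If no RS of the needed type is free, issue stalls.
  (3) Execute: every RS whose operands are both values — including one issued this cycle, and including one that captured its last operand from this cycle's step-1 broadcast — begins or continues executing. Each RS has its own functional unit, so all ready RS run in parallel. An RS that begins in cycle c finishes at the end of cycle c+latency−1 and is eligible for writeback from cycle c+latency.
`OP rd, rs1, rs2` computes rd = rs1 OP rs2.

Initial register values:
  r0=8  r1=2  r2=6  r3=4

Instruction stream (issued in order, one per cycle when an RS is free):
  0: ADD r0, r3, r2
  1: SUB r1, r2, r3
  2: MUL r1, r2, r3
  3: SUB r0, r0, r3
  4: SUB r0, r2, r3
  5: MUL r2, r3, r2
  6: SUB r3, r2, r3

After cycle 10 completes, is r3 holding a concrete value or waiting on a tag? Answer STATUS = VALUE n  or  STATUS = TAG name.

STATUS = TAG Add1

c1: issue ADD r0<-Add1 | r0:Add1,r1:2,r2:6,r3:4
c2: issue SUB r1<-Add2 | r0:Add1,r1:Add2,r2:6,r3:4
c3: issue MUL r1<-Mul1 | r0:Add1,r1:Mul1,r2:6,r3:4
c4: CDB Add1=10; issue SUB r0<-Add1 | r0:Add1,r1:Mul1,r2:6,r3:4
c5: CDB Add2=2; issue SUB r0<-Add2 | r0:Add2,r1:Mul1,r2:6,r3:4
c6: issue MUL r2<-Mul2 | r0:Add2,r1:Mul1,r2:Mul2,r3:4
c7: CDB Add1=6; issue SUB r3<-Add1 | r0:Add2,r1:Mul1,r2:Mul2,r3:Add1
c8: CDB Add2=2 | r0:2,r1:Mul1,r2:Mul2,r3:Add1
c9: CDB Mul1=24 | r0:2,r1:24,r2:Mul2,r3:Add1
c10: - | r0:2,r1:24,r2:Mul2,r3:Add1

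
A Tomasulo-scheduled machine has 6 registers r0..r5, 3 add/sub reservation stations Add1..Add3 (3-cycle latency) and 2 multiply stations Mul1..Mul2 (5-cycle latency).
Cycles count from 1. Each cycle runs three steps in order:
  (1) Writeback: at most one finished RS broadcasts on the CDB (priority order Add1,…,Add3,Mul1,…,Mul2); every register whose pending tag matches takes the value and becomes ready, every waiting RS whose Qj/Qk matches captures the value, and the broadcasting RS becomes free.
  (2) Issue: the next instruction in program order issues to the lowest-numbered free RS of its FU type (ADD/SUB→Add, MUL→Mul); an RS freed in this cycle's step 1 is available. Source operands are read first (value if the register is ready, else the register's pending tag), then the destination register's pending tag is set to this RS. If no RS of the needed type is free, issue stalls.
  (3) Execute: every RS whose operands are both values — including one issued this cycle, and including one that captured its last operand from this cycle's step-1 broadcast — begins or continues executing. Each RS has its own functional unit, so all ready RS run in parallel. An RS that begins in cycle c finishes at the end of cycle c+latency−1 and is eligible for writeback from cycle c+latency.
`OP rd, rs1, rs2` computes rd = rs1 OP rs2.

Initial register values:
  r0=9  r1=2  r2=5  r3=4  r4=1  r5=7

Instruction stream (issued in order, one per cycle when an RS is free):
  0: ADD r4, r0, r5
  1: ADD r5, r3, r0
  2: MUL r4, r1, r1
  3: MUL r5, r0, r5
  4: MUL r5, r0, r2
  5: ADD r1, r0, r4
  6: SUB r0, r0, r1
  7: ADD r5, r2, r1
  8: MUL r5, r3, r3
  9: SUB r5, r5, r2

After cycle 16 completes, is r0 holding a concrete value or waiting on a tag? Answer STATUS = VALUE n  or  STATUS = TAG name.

STATUS = VALUE -4

c1: issue ADD r4<-Add1 | r0:9,r1:2,r2:5,r3:4,r4:Add1,r5:7
c2: issue ADD r5<-Add2 | r0:9,r1:2,r2:5,r3:4,r4:Add1,r5:Add2
c3: issue MUL r4<-Mul1 | r0:9,r1:2,r2:5,r3:4,r4:Mul1,r5:Add2
c4: CDB Add1=16; issue MUL r5<-Mul2 | r0:9,r1:2,r2:5,r3:4,r4:Mul1,r5:Mul2
c5: CDB Add2=13; stall | r0:9,r1:2,r2:5,r3:4,r4:Mul1,r5:Mul2
c6: stall | r0:9,r1:2,r2:5,r3:4,r4:Mul1,r5:Mul2
c7: stall | r0:9,r1:2,r2:5,r3:4,r4:Mul1,r5:Mul2
c8: CDB Mul1=4; issue MUL r5<-Mul1 | r0:9,r1:2,r2:5,r3:4,r4:4,r5:Mul1
c9: issue ADD r1<-Add1 | r0:9,r1:Add1,r2:5,r3:4,r4:4,r5:Mul1
c10: CDB Mul2=117; issue SUB r0<-Add2 | r0:Add2,r1:Add1,r2:5,r3:4,r4:4,r5:Mul1
c11: issue ADD r5<-Add3 | r0:Add2,r1:Add1,r2:5,r3:4,r4:4,r5:Add3
c12: CDB Add1=13; issue MUL r5<-Mul2 | r0:Add2,r1:13,r2:5,r3:4,r4:4,r5:Mul2
c13: CDB Mul1=45; issue SUB r5<-Add1 | r0:Add2,r1:13,r2:5,r3:4,r4:4,r5:Add1
c14: - | r0:Add2,r1:13,r2:5,r3:4,r4:4,r5:Add1
c15: CDB Add2=-4 | r0:-4,r1:13,r2:5,r3:4,r4:4,r5:Add1
c16: CDB Add3=18 | r0:-4,r1:13,r2:5,r3:4,r4:4,r5:Add1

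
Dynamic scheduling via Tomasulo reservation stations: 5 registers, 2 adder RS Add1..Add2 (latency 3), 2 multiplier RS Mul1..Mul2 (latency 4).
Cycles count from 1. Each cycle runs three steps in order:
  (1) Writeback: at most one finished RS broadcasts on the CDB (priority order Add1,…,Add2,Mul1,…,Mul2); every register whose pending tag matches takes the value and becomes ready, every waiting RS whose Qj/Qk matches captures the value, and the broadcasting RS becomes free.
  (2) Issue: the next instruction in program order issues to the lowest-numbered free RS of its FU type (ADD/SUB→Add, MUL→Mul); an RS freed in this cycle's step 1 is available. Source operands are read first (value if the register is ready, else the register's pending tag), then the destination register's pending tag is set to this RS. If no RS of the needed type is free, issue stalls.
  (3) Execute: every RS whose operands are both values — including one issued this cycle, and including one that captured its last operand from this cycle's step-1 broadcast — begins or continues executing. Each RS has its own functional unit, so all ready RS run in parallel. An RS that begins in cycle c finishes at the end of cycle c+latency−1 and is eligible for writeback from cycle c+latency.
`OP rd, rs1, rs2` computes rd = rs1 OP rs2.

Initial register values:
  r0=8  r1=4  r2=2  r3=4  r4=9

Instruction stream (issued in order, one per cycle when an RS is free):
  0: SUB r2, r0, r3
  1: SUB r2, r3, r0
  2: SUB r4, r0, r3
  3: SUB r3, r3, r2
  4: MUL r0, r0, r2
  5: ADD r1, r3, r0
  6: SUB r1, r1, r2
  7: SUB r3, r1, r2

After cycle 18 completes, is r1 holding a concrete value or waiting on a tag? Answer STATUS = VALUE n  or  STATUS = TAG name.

STATUS = VALUE -20

c1: issue SUB r2<-Add1 | r0:8,r1:4,r2:Add1,r3:4,r4:9
c2: issue SUB r2<-Add2 | r0:8,r1:4,r2:Add2,r3:4,r4:9
c3: stall | r0:8,r1:4,r2:Add2,r3:4,r4:9
c4: CDB Add1=4; issue SUB r4<-Add1 | r0:8,r1:4,r2:Add2,r3:4,r4:Add1
c5: CDB Add2=-4; issue SUB r3<-Add2 | r0:8,r1:4,r2:-4,r3:Add2,r4:Add1
c6: issue MUL r0<-Mul1 | r0:Mul1,r1:4,r2:-4,r3:Add2,r4:Add1
c7: CDB Add1=4; issue ADD r1<-Add1 | r0:Mul1,r1:Add1,r2:-4,r3:Add2,r4:4
c8: CDB Add2=8; issue SUB r1<-Add2 | r0:Mul1,r1:Add2,r2:-4,r3:8,r4:4
c9: stall | r0:Mul1,r1:Add2,r2:-4,r3:8,r4:4
c10: CDB Mul1=-32; stall | r0:-32,r1:Add2,r2:-4,r3:8,r4:4
c11: stall | r0:-32,r1:Add2,r2:-4,r3:8,r4:4
c12: stall | r0:-32,r1:Add2,r2:-4,r3:8,r4:4
c13: CDB Add1=-24; issue SUB r3<-Add1 | r0:-32,r1:Add2,r2:-4,r3:Add1,r4:4
c14: - | r0:-32,r1:Add2,r2:-4,r3:Add1,r4:4
c15: - | r0:-32,r1:Add2,r2:-4,r3:Add1,r4:4
c16: CDB Add2=-20 | r0:-32,r1:-20,r2:-4,r3:Add1,r4:4
c17: - | r0:-32,r1:-20,r2:-4,r3:Add1,r4:4
c18: - | r0:-32,r1:-20,r2:-4,r3:Add1,r4:4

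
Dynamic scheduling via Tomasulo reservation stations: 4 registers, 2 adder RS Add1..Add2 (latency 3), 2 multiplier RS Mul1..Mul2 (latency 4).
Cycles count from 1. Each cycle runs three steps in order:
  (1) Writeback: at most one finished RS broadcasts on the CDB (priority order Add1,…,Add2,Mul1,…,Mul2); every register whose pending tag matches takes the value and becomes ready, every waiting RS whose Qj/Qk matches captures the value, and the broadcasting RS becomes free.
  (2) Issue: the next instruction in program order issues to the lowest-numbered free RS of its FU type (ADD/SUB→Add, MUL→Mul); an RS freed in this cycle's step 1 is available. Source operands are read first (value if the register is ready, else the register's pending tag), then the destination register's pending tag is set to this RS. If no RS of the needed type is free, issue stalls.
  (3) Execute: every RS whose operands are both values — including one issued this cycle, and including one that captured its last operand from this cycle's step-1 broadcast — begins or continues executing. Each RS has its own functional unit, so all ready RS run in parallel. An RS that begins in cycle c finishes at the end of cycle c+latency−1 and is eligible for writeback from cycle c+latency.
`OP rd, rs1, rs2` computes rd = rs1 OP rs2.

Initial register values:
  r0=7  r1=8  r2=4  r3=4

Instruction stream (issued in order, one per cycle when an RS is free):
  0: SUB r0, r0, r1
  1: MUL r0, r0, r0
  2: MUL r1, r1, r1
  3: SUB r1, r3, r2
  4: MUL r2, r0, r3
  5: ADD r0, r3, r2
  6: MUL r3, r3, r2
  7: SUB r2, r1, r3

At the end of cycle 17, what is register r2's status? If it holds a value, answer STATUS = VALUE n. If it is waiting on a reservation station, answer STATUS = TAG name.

cycle 1: issue SUB r0<-Add1 // r0:Add1,r1:8,r2:4,r3:4
cycle 2: issue MUL r0<-Mul1 // r0:Mul1,r1:8,r2:4,r3:4
cycle 3: issue MUL r1<-Mul2 // r0:Mul1,r1:Mul2,r2:4,r3:4
cycle 4: CDB Add1=-1; issue SUB r1<-Add1 // r0:Mul1,r1:Add1,r2:4,r3:4
cycle 5: stall // r0:Mul1,r1:Add1,r2:4,r3:4
cycle 6: stall // r0:Mul1,r1:Add1,r2:4,r3:4
cycle 7: CDB Add1=0; stall // r0:Mul1,r1:0,r2:4,r3:4
cycle 8: CDB Mul1=1; issue MUL r2<-Mul1 // r0:1,r1:0,r2:Mul1,r3:4
cycle 9: CDB Mul2=64; issue ADD r0<-Add1 // r0:Add1,r1:0,r2:Mul1,r3:4
cycle 10: issue MUL r3<-Mul2 // r0:Add1,r1:0,r2:Mul1,r3:Mul2
cycle 11: issue SUB r2<-Add2 // r0:Add1,r1:0,r2:Add2,r3:Mul2
cycle 12: CDB Mul1=4 // r0:Add1,r1:0,r2:Add2,r3:Mul2
cycle 13: - // r0:Add1,r1:0,r2:Add2,r3:Mul2
cycle 14: - // r0:Add1,r1:0,r2:Add2,r3:Mul2
cycle 15: CDB Add1=8 // r0:8,r1:0,r2:Add2,r3:Mul2
cycle 16: CDB Mul2=16 // r0:8,r1:0,r2:Add2,r3:16
cycle 17: - // r0:8,r1:0,r2:Add2,r3:16

STATUS = TAG Add2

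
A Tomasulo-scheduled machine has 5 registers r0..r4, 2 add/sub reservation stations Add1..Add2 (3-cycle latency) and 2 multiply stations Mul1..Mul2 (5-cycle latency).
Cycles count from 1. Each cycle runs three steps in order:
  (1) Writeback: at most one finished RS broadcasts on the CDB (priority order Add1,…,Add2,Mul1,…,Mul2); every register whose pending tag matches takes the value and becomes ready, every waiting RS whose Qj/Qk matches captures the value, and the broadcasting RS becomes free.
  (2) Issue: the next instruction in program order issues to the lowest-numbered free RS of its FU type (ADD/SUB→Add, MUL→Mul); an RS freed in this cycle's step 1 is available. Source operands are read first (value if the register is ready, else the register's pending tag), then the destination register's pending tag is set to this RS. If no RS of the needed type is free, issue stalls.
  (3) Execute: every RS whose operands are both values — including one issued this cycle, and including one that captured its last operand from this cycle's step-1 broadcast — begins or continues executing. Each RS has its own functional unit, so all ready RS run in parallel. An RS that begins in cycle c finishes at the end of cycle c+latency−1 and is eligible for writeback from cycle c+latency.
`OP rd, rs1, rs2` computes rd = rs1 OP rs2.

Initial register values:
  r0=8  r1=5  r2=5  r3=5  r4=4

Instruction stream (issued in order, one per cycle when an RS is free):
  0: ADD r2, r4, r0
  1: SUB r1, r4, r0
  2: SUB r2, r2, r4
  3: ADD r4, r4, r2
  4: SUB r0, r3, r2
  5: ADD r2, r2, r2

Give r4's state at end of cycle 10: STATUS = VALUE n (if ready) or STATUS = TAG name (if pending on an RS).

STATUS = TAG Add2

cycle 1: issue ADD r2<-Add1 // r0:8,r1:5,r2:Add1,r3:5,r4:4
cycle 2: issue SUB r1<-Add2 // r0:8,r1:Add2,r2:Add1,r3:5,r4:4
cycle 3: stall // r0:8,r1:Add2,r2:Add1,r3:5,r4:4
cycle 4: CDB Add1=12; issue SUB r2<-Add1 // r0:8,r1:Add2,r2:Add1,r3:5,r4:4
cycle 5: CDB Add2=-4; issue ADD r4<-Add2 // r0:8,r1:-4,r2:Add1,r3:5,r4:Add2
cycle 6: stall // r0:8,r1:-4,r2:Add1,r3:5,r4:Add2
cycle 7: CDB Add1=8; issue SUB r0<-Add1 // r0:Add1,r1:-4,r2:8,r3:5,r4:Add2
cycle 8: stall // r0:Add1,r1:-4,r2:8,r3:5,r4:Add2
cycle 9: stall // r0:Add1,r1:-4,r2:8,r3:5,r4:Add2
cycle 10: CDB Add1=-3; issue ADD r2<-Add1 // r0:-3,r1:-4,r2:Add1,r3:5,r4:Add2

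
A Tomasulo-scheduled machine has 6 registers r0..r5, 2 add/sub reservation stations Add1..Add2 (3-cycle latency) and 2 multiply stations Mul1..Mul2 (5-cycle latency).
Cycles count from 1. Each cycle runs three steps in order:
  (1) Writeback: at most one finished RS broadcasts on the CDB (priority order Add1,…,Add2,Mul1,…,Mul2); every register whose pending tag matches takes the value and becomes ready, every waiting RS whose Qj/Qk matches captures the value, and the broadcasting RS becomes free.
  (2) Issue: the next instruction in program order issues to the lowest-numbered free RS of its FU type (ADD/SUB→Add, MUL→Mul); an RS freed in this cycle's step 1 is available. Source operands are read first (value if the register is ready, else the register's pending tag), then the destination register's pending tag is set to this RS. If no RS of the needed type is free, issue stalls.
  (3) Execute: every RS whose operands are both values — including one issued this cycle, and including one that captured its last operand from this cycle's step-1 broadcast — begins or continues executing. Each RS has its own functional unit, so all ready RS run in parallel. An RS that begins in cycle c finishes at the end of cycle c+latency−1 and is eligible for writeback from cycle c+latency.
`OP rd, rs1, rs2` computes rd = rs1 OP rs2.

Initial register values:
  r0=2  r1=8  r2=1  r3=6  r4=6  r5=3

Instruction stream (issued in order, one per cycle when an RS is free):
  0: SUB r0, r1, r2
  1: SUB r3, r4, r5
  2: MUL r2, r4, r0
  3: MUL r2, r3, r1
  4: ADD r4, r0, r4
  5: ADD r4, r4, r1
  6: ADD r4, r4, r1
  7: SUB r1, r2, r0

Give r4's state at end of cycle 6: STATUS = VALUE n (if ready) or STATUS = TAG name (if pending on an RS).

  c1: issue SUB r0<-Add1  regs: r0:Add1,r1:8,r2:1,r3:6,r4:6,r5:3
  c2: issue SUB r3<-Add2  regs: r0:Add1,r1:8,r2:1,r3:Add2,r4:6,r5:3
  c3: issue MUL r2<-Mul1  regs: r0:Add1,r1:8,r2:Mul1,r3:Add2,r4:6,r5:3
  c4: CDB Add1=7; issue MUL r2<-Mul2  regs: r0:7,r1:8,r2:Mul2,r3:Add2,r4:6,r5:3
  c5: CDB Add2=3; issue ADD r4<-Add1  regs: r0:7,r1:8,r2:Mul2,r3:3,r4:Add1,r5:3
  c6: issue ADD r4<-Add2  regs: r0:7,r1:8,r2:Mul2,r3:3,r4:Add2,r5:3

STATUS = TAG Add2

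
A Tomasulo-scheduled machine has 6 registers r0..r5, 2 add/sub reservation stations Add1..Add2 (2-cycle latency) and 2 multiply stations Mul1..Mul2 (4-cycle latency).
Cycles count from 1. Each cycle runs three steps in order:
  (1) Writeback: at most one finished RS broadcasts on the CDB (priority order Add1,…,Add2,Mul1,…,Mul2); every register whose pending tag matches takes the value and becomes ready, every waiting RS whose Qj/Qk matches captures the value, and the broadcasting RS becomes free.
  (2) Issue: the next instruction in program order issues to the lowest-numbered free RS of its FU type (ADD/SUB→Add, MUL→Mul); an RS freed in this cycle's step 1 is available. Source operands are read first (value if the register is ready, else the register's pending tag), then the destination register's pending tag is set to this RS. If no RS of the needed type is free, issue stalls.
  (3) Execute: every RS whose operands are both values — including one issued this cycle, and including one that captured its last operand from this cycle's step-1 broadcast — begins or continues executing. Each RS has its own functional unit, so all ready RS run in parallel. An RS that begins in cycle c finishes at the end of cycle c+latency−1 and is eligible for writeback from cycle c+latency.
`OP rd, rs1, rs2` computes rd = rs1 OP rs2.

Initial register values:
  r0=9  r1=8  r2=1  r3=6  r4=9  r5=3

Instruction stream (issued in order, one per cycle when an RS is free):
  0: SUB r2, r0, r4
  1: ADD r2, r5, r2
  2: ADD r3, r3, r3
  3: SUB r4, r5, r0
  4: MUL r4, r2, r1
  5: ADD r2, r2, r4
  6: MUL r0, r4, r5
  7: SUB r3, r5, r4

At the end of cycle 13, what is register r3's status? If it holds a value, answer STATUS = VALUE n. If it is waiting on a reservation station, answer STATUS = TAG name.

c1: issue SUB r2<-Add1 | r0:9,r1:8,r2:Add1,r3:6,r4:9,r5:3
c2: issue ADD r2<-Add2 | r0:9,r1:8,r2:Add2,r3:6,r4:9,r5:3
c3: CDB Add1=0; issue ADD r3<-Add1 | r0:9,r1:8,r2:Add2,r3:Add1,r4:9,r5:3
c4: stall | r0:9,r1:8,r2:Add2,r3:Add1,r4:9,r5:3
c5: CDB Add1=12; issue SUB r4<-Add1 | r0:9,r1:8,r2:Add2,r3:12,r4:Add1,r5:3
c6: CDB Add2=3; issue MUL r4<-Mul1 | r0:9,r1:8,r2:3,r3:12,r4:Mul1,r5:3
c7: CDB Add1=-6; issue ADD r2<-Add1 | r0:9,r1:8,r2:Add1,r3:12,r4:Mul1,r5:3
c8: issue MUL r0<-Mul2 | r0:Mul2,r1:8,r2:Add1,r3:12,r4:Mul1,r5:3
c9: issue SUB r3<-Add2 | r0:Mul2,r1:8,r2:Add1,r3:Add2,r4:Mul1,r5:3
c10: CDB Mul1=24 | r0:Mul2,r1:8,r2:Add1,r3:Add2,r4:24,r5:3
c11: - | r0:Mul2,r1:8,r2:Add1,r3:Add2,r4:24,r5:3
c12: CDB Add1=27 | r0:Mul2,r1:8,r2:27,r3:Add2,r4:24,r5:3
c13: CDB Add2=-21 | r0:Mul2,r1:8,r2:27,r3:-21,r4:24,r5:3

STATUS = VALUE -21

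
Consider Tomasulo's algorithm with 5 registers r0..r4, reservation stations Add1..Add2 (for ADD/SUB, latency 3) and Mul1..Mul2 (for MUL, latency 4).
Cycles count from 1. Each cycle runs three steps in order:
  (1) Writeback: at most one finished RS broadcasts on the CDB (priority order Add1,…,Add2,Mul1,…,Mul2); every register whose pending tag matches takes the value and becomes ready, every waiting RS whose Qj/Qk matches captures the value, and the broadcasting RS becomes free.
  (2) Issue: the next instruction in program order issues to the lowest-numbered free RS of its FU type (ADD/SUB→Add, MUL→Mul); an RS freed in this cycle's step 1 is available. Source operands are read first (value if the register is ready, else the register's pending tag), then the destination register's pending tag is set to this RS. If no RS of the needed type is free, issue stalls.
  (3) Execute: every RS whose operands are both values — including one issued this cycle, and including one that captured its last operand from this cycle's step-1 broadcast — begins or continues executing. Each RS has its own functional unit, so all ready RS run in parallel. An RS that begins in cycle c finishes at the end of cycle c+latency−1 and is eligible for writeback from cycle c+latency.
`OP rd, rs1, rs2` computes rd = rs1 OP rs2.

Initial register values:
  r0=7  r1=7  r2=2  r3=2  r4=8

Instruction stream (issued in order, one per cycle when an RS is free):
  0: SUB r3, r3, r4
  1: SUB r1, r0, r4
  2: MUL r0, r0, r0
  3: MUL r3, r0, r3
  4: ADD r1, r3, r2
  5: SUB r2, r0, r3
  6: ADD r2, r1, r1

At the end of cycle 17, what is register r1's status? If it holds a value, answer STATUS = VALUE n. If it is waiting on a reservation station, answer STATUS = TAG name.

  c1: issue SUB r3<-Add1  regs: r0:7,r1:7,r2:2,r3:Add1,r4:8
  c2: issue SUB r1<-Add2  regs: r0:7,r1:Add2,r2:2,r3:Add1,r4:8
  c3: issue MUL r0<-Mul1  regs: r0:Mul1,r1:Add2,r2:2,r3:Add1,r4:8
  c4: CDB Add1=-6; issue MUL r3<-Mul2  regs: r0:Mul1,r1:Add2,r2:2,r3:Mul2,r4:8
  c5: CDB Add2=-1; issue ADD r1<-Add1  regs: r0:Mul1,r1:Add1,r2:2,r3:Mul2,r4:8
  c6: issue SUB r2<-Add2  regs: r0:Mul1,r1:Add1,r2:Add2,r3:Mul2,r4:8
  c7: CDB Mul1=49; stall  regs: r0:49,r1:Add1,r2:Add2,r3:Mul2,r4:8
  c8: stall  regs: r0:49,r1:Add1,r2:Add2,r3:Mul2,r4:8
  c9: stall  regs: r0:49,r1:Add1,r2:Add2,r3:Mul2,r4:8
  c10: stall  regs: r0:49,r1:Add1,r2:Add2,r3:Mul2,r4:8
  c11: CDB Mul2=-294; stall  regs: r0:49,r1:Add1,r2:Add2,r3:-294,r4:8
  c12: stall  regs: r0:49,r1:Add1,r2:Add2,r3:-294,r4:8
  c13: stall  regs: r0:49,r1:Add1,r2:Add2,r3:-294,r4:8
  c14: CDB Add1=-292; issue ADD r2<-Add1  regs: r0:49,r1:-292,r2:Add1,r3:-294,r4:8
  c15: CDB Add2=343  regs: r0:49,r1:-292,r2:Add1,r3:-294,r4:8
  c16: -  regs: r0:49,r1:-292,r2:Add1,r3:-294,r4:8
  c17: CDB Add1=-584  regs: r0:49,r1:-292,r2:-584,r3:-294,r4:8

STATUS = VALUE -292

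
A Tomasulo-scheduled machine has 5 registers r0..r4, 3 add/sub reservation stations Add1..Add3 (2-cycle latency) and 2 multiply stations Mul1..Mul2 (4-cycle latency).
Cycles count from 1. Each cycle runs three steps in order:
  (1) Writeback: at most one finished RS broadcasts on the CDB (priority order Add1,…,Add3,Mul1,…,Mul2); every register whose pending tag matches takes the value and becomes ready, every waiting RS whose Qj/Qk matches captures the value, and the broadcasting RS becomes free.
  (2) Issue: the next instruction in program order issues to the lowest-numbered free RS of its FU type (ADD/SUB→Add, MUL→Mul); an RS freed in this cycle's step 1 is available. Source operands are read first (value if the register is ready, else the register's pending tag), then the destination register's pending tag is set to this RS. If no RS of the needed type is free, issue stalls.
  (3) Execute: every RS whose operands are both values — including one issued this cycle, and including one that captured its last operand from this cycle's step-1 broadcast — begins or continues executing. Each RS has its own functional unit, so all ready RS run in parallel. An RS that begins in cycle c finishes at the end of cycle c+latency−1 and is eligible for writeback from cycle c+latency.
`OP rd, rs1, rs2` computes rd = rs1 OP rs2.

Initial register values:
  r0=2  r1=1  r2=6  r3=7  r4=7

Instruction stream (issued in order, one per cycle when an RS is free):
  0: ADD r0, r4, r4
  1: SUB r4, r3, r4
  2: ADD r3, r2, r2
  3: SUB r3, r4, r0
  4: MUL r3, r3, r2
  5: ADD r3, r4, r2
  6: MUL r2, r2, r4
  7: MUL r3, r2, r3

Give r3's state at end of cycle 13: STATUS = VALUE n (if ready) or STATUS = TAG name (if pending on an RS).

STATUS = TAG Mul1

  c1: issue ADD r0<-Add1  regs: r0:Add1,r1:1,r2:6,r3:7,r4:7
  c2: issue SUB r4<-Add2  regs: r0:Add1,r1:1,r2:6,r3:7,r4:Add2
  c3: CDB Add1=14; issue ADD r3<-Add1  regs: r0:14,r1:1,r2:6,r3:Add1,r4:Add2
  c4: CDB Add2=0; issue SUB r3<-Add2  regs: r0:14,r1:1,r2:6,r3:Add2,r4:0
  c5: CDB Add1=12; issue MUL r3<-Mul1  regs: r0:14,r1:1,r2:6,r3:Mul1,r4:0
  c6: CDB Add2=-14; issue ADD r3<-Add1  regs: r0:14,r1:1,r2:6,r3:Add1,r4:0
  c7: issue MUL r2<-Mul2  regs: r0:14,r1:1,r2:Mul2,r3:Add1,r4:0
  c8: CDB Add1=6; stall  regs: r0:14,r1:1,r2:Mul2,r3:6,r4:0
  c9: stall  regs: r0:14,r1:1,r2:Mul2,r3:6,r4:0
  c10: CDB Mul1=-84; issue MUL r3<-Mul1  regs: r0:14,r1:1,r2:Mul2,r3:Mul1,r4:0
  c11: CDB Mul2=0  regs: r0:14,r1:1,r2:0,r3:Mul1,r4:0
  c12: -  regs: r0:14,r1:1,r2:0,r3:Mul1,r4:0
  c13: -  regs: r0:14,r1:1,r2:0,r3:Mul1,r4:0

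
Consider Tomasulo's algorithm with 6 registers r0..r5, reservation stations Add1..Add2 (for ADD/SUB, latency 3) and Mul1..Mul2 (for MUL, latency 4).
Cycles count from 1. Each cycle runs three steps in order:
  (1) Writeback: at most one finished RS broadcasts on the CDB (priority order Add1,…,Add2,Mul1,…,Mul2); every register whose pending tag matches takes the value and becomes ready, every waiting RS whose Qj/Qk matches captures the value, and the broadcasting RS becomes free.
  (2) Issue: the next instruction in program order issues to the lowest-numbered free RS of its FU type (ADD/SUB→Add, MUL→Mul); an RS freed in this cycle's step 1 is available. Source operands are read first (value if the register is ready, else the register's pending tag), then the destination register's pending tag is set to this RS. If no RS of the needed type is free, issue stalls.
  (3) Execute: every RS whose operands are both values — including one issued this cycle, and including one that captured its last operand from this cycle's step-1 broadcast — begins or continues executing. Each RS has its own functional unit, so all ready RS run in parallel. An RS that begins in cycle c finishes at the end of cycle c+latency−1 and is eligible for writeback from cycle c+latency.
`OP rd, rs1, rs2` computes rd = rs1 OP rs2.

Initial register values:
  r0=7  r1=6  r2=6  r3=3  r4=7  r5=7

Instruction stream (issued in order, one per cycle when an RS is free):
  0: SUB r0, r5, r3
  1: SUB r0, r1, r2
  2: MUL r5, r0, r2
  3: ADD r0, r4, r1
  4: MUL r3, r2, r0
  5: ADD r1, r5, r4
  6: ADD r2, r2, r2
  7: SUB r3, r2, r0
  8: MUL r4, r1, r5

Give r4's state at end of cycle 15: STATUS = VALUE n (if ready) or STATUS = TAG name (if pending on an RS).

cycle 1: issue SUB r0<-Add1 // r0:Add1,r1:6,r2:6,r3:3,r4:7,r5:7
cycle 2: issue SUB r0<-Add2 // r0:Add2,r1:6,r2:6,r3:3,r4:7,r5:7
cycle 3: issue MUL r5<-Mul1 // r0:Add2,r1:6,r2:6,r3:3,r4:7,r5:Mul1
cycle 4: CDB Add1=4; issue ADD r0<-Add1 // r0:Add1,r1:6,r2:6,r3:3,r4:7,r5:Mul1
cycle 5: CDB Add2=0; issue MUL r3<-Mul2 // r0:Add1,r1:6,r2:6,r3:Mul2,r4:7,r5:Mul1
cycle 6: issue ADD r1<-Add2 // r0:Add1,r1:Add2,r2:6,r3:Mul2,r4:7,r5:Mul1
cycle 7: CDB Add1=13; issue ADD r2<-Add1 // r0:13,r1:Add2,r2:Add1,r3:Mul2,r4:7,r5:Mul1
cycle 8: stall // r0:13,r1:Add2,r2:Add1,r3:Mul2,r4:7,r5:Mul1
cycle 9: CDB Mul1=0; stall // r0:13,r1:Add2,r2:Add1,r3:Mul2,r4:7,r5:0
cycle 10: CDB Add1=12; issue SUB r3<-Add1 // r0:13,r1:Add2,r2:12,r3:Add1,r4:7,r5:0
cycle 11: CDB Mul2=78; issue MUL r4<-Mul1 // r0:13,r1:Add2,r2:12,r3:Add1,r4:Mul1,r5:0
cycle 12: CDB Add2=7 // r0:13,r1:7,r2:12,r3:Add1,r4:Mul1,r5:0
cycle 13: CDB Add1=-1 // r0:13,r1:7,r2:12,r3:-1,r4:Mul1,r5:0
cycle 14: - // r0:13,r1:7,r2:12,r3:-1,r4:Mul1,r5:0
cycle 15: - // r0:13,r1:7,r2:12,r3:-1,r4:Mul1,r5:0

STATUS = TAG Mul1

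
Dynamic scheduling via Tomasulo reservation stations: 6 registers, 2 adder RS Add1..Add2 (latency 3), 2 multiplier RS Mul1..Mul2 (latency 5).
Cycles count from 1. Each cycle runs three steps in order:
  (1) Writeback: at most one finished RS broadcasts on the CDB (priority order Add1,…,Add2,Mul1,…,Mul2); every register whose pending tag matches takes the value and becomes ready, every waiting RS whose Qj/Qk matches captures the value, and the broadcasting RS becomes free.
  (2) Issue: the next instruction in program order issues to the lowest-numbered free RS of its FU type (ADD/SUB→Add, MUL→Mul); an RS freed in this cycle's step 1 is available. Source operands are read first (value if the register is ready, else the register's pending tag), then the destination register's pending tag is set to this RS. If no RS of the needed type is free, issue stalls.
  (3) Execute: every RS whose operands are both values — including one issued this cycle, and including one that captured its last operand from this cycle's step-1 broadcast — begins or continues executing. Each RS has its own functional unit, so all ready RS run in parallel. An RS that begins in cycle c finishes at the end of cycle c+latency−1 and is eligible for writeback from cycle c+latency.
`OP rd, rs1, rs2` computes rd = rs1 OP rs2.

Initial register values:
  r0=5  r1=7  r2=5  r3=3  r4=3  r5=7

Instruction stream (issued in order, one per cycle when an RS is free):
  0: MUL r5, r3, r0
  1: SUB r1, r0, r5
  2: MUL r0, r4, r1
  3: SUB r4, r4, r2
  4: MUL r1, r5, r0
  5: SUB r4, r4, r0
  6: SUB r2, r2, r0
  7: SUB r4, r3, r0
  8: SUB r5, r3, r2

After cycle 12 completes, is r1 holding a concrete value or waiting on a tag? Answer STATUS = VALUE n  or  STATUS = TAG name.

STATUS = TAG Mul1

cycle 1: issue MUL r5<-Mul1 // r0:5,r1:7,r2:5,r3:3,r4:3,r5:Mul1
cycle 2: issue SUB r1<-Add1 // r0:5,r1:Add1,r2:5,r3:3,r4:3,r5:Mul1
cycle 3: issue MUL r0<-Mul2 // r0:Mul2,r1:Add1,r2:5,r3:3,r4:3,r5:Mul1
cycle 4: issue SUB r4<-Add2 // r0:Mul2,r1:Add1,r2:5,r3:3,r4:Add2,r5:Mul1
cycle 5: stall // r0:Mul2,r1:Add1,r2:5,r3:3,r4:Add2,r5:Mul1
cycle 6: CDB Mul1=15; issue MUL r1<-Mul1 // r0:Mul2,r1:Mul1,r2:5,r3:3,r4:Add2,r5:15
cycle 7: CDB Add2=-2; issue SUB r4<-Add2 // r0:Mul2,r1:Mul1,r2:5,r3:3,r4:Add2,r5:15
cycle 8: stall // r0:Mul2,r1:Mul1,r2:5,r3:3,r4:Add2,r5:15
cycle 9: CDB Add1=-10; issue SUB r2<-Add1 // r0:Mul2,r1:Mul1,r2:Add1,r3:3,r4:Add2,r5:15
cycle 10: stall // r0:Mul2,r1:Mul1,r2:Add1,r3:3,r4:Add2,r5:15
cycle 11: stall // r0:Mul2,r1:Mul1,r2:Add1,r3:3,r4:Add2,r5:15
cycle 12: stall // r0:Mul2,r1:Mul1,r2:Add1,r3:3,r4:Add2,r5:15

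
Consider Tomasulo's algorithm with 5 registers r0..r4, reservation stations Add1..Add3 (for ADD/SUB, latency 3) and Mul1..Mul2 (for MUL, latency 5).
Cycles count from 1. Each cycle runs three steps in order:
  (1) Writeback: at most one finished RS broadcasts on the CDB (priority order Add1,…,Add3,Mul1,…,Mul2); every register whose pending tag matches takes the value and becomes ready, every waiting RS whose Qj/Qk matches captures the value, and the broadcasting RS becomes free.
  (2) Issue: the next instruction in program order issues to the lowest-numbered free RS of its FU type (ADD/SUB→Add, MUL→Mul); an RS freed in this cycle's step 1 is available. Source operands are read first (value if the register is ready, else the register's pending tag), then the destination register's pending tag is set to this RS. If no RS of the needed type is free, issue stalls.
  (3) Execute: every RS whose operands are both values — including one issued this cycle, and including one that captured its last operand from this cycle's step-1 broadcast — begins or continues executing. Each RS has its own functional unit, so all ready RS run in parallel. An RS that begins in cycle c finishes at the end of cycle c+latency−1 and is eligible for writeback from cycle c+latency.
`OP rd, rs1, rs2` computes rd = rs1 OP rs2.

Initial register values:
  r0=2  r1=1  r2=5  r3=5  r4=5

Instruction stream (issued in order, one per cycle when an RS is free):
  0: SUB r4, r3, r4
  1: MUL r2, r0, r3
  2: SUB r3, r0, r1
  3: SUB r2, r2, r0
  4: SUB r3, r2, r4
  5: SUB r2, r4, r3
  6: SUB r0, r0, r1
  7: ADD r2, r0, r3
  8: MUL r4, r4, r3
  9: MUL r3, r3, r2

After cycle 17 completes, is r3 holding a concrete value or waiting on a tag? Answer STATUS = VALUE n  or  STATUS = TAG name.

c1: issue SUB r4<-Add1 | r0:2,r1:1,r2:5,r3:5,r4:Add1
c2: issue MUL r2<-Mul1 | r0:2,r1:1,r2:Mul1,r3:5,r4:Add1
c3: issue SUB r3<-Add2 | r0:2,r1:1,r2:Mul1,r3:Add2,r4:Add1
c4: CDB Add1=0; issue SUB r2<-Add1 | r0:2,r1:1,r2:Add1,r3:Add2,r4:0
c5: issue SUB r3<-Add3 | r0:2,r1:1,r2:Add1,r3:Add3,r4:0
c6: CDB Add2=1; issue SUB r2<-Add2 | r0:2,r1:1,r2:Add2,r3:Add3,r4:0
c7: CDB Mul1=10; stall | r0:2,r1:1,r2:Add2,r3:Add3,r4:0
c8: stall | r0:2,r1:1,r2:Add2,r3:Add3,r4:0
c9: stall | r0:2,r1:1,r2:Add2,r3:Add3,r4:0
c10: CDB Add1=8; issue SUB r0<-Add1 | r0:Add1,r1:1,r2:Add2,r3:Add3,r4:0
c11: stall | r0:Add1,r1:1,r2:Add2,r3:Add3,r4:0
c12: stall | r0:Add1,r1:1,r2:Add2,r3:Add3,r4:0
c13: CDB Add1=1; issue ADD r2<-Add1 | r0:1,r1:1,r2:Add1,r3:Add3,r4:0
c14: CDB Add3=8; issue MUL r4<-Mul1 | r0:1,r1:1,r2:Add1,r3:8,r4:Mul1
c15: issue MUL r3<-Mul2 | r0:1,r1:1,r2:Add1,r3:Mul2,r4:Mul1
c16: - | r0:1,r1:1,r2:Add1,r3:Mul2,r4:Mul1
c17: CDB Add1=9 | r0:1,r1:1,r2:9,r3:Mul2,r4:Mul1

STATUS = TAG Mul2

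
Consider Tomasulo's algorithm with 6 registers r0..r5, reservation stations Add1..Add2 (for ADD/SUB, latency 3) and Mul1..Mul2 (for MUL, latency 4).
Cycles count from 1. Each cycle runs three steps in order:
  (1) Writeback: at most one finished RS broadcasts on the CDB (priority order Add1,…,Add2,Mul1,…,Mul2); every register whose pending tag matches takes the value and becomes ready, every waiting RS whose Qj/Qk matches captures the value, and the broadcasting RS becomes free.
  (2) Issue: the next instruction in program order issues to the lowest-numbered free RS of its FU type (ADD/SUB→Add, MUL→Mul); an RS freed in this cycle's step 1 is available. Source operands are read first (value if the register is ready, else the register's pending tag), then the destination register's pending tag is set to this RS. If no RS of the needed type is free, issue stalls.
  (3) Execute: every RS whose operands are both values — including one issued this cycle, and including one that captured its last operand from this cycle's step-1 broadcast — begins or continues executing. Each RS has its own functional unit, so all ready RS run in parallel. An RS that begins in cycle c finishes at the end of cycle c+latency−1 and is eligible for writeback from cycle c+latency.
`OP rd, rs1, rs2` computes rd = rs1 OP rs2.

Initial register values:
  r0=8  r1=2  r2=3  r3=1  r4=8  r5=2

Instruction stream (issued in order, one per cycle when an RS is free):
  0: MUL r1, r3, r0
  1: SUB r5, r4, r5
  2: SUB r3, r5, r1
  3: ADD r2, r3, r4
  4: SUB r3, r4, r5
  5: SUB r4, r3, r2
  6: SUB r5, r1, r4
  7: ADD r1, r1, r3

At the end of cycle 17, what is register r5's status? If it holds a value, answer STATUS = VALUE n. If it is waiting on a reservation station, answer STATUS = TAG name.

cycle 1: issue MUL r1<-Mul1 // r0:8,r1:Mul1,r2:3,r3:1,r4:8,r5:2
cycle 2: issue SUB r5<-Add1 // r0:8,r1:Mul1,r2:3,r3:1,r4:8,r5:Add1
cycle 3: issue SUB r3<-Add2 // r0:8,r1:Mul1,r2:3,r3:Add2,r4:8,r5:Add1
cycle 4: stall // r0:8,r1:Mul1,r2:3,r3:Add2,r4:8,r5:Add1
cycle 5: CDB Add1=6; issue ADD r2<-Add1 // r0:8,r1:Mul1,r2:Add1,r3:Add2,r4:8,r5:6
cycle 6: CDB Mul1=8; stall // r0:8,r1:8,r2:Add1,r3:Add2,r4:8,r5:6
cycle 7: stall // r0:8,r1:8,r2:Add1,r3:Add2,r4:8,r5:6
cycle 8: stall // r0:8,r1:8,r2:Add1,r3:Add2,r4:8,r5:6
cycle 9: CDB Add2=-2; issue SUB r3<-Add2 // r0:8,r1:8,r2:Add1,r3:Add2,r4:8,r5:6
cycle 10: stall // r0:8,r1:8,r2:Add1,r3:Add2,r4:8,r5:6
cycle 11: stall // r0:8,r1:8,r2:Add1,r3:Add2,r4:8,r5:6
cycle 12: CDB Add1=6; issue SUB r4<-Add1 // r0:8,r1:8,r2:6,r3:Add2,r4:Add1,r5:6
cycle 13: CDB Add2=2; issue SUB r5<-Add2 // r0:8,r1:8,r2:6,r3:2,r4:Add1,r5:Add2
cycle 14: stall // r0:8,r1:8,r2:6,r3:2,r4:Add1,r5:Add2
cycle 15: stall // r0:8,r1:8,r2:6,r3:2,r4:Add1,r5:Add2
cycle 16: CDB Add1=-4; issue ADD r1<-Add1 // r0:8,r1:Add1,r2:6,r3:2,r4:-4,r5:Add2
cycle 17: - // r0:8,r1:Add1,r2:6,r3:2,r4:-4,r5:Add2

STATUS = TAG Add2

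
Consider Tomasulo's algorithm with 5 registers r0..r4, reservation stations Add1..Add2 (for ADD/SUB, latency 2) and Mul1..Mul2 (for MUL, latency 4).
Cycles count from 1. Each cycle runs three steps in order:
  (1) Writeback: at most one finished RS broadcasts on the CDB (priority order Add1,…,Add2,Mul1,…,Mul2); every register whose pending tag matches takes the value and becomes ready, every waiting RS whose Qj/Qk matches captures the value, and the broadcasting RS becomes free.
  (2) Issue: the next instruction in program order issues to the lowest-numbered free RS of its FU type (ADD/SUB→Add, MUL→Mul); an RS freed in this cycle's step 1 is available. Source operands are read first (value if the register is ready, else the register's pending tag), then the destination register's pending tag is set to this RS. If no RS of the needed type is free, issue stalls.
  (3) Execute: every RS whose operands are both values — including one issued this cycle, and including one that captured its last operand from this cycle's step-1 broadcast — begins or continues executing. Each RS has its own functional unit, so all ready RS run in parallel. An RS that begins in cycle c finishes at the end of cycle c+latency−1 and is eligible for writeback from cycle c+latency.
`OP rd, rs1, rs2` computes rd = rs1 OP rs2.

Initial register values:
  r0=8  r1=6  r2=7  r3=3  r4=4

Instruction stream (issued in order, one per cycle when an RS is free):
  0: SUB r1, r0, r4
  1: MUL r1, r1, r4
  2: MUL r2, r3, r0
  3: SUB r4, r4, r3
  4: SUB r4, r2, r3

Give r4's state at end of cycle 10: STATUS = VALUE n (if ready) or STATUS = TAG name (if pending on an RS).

STATUS = VALUE 21

cycle 1: issue SUB r1<-Add1 // r0:8,r1:Add1,r2:7,r3:3,r4:4
cycle 2: issue MUL r1<-Mul1 // r0:8,r1:Mul1,r2:7,r3:3,r4:4
cycle 3: CDB Add1=4; issue MUL r2<-Mul2 // r0:8,r1:Mul1,r2:Mul2,r3:3,r4:4
cycle 4: issue SUB r4<-Add1 // r0:8,r1:Mul1,r2:Mul2,r3:3,r4:Add1
cycle 5: issue SUB r4<-Add2 // r0:8,r1:Mul1,r2:Mul2,r3:3,r4:Add2
cycle 6: CDB Add1=1 // r0:8,r1:Mul1,r2:Mul2,r3:3,r4:Add2
cycle 7: CDB Mul1=16 // r0:8,r1:16,r2:Mul2,r3:3,r4:Add2
cycle 8: CDB Mul2=24 // r0:8,r1:16,r2:24,r3:3,r4:Add2
cycle 9: - // r0:8,r1:16,r2:24,r3:3,r4:Add2
cycle 10: CDB Add2=21 // r0:8,r1:16,r2:24,r3:3,r4:21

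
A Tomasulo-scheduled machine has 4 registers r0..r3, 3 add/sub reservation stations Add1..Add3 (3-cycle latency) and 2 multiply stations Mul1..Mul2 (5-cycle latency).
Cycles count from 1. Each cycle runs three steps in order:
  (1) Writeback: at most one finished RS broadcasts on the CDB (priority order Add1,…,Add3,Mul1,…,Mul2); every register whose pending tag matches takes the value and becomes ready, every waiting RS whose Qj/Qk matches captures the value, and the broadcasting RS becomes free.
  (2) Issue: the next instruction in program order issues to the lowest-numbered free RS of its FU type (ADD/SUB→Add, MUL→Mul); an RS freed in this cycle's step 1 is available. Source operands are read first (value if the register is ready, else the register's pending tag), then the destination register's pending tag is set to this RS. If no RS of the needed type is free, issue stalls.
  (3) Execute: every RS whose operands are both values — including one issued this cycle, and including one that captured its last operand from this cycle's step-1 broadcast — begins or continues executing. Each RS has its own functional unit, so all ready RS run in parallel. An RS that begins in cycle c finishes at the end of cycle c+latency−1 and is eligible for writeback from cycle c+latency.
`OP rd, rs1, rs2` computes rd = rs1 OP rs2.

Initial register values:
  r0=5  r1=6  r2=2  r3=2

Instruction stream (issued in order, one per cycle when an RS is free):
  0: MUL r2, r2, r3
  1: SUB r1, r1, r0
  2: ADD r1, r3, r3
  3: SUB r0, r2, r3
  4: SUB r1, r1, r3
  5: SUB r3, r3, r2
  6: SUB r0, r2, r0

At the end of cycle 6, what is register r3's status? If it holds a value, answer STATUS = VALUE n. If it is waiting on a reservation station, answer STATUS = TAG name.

STATUS = TAG Add2

c1: issue MUL r2<-Mul1 | r0:5,r1:6,r2:Mul1,r3:2
c2: issue SUB r1<-Add1 | r0:5,r1:Add1,r2:Mul1,r3:2
c3: issue ADD r1<-Add2 | r0:5,r1:Add2,r2:Mul1,r3:2
c4: issue SUB r0<-Add3 | r0:Add3,r1:Add2,r2:Mul1,r3:2
c5: CDB Add1=1; issue SUB r1<-Add1 | r0:Add3,r1:Add1,r2:Mul1,r3:2
c6: CDB Add2=4; issue SUB r3<-Add2 | r0:Add3,r1:Add1,r2:Mul1,r3:Add2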